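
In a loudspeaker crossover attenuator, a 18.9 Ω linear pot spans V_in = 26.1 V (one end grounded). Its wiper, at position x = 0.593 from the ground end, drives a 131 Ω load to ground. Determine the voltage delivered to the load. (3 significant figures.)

V_out ≈ 15.0 V

The pot divides into 7.692 Ω above the wiper and 11.21 Ω below.
(x·R_p) ‖ R_L = 10.32 Ω.
V_out = 26.1 × 10.32/(7.692 + 10.32) = 14.96 V.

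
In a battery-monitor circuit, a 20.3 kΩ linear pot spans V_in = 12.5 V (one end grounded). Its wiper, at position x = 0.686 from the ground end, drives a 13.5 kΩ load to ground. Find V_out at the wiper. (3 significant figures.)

V_out ≈ 6.48 V

Split the track: R_lower = x·R_p = 13.93 kΩ, R_upper = (1−x)·R_p = 6.374 kΩ.
Lower segment in parallel with the load: 13.93 ‖ 13.5 = 6.855 kΩ.
V_out = 12.5 × 6.855/(6.374 + 6.855) = 6.477 V.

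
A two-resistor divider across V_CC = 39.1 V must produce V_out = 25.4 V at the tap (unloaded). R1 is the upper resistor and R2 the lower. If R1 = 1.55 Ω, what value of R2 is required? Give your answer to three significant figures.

The divider ratio is R2/(R1+R2) = 25.4/39.1 = 0.6496.
So R2 = R1 · V_out/(V_CC − V_out) = 1.55 × 25.4/(39.1 − 25.4) = 1.55 × 1.854 = 2.874 Ω.

R2 ≈ 2.87 Ω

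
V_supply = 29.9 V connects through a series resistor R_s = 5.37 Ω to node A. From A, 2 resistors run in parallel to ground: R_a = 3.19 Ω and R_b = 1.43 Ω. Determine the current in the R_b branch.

Parallel bank: R_p = 1/(1/3.19 + 1/1.43) = 0.9874 Ω.
V_A by voltage divider: V_A = 29.9 × 0.9874/(5.37 + 0.9874) = 4.644 V.
I(R_b) = V_A / R_b = 4.644/1.43 = 3.247 A.

I ≈ 3.25 A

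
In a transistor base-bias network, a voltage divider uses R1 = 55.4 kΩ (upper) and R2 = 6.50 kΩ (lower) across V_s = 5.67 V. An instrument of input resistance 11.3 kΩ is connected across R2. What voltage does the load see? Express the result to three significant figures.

First combine the lower leg with the load: R2 ‖ R_L = 4.126 kΩ.
Then V_out = V_s · R2'/(R1 + R2') = 5.67 × 4.126/59.53 = 0.3930 V.
(Unloaded it would be 0.595 V; the load pulls it down.)

V_out ≈ 0.393 V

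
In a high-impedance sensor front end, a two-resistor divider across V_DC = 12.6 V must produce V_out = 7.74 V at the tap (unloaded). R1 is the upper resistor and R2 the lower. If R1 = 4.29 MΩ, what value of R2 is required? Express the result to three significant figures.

R2 ≈ 6.83 MΩ

Required fraction k = V_out/V_DC = 0.6143.
R2 = R1 · 0.6143/(1 − 0.6143) = 6.832 MΩ.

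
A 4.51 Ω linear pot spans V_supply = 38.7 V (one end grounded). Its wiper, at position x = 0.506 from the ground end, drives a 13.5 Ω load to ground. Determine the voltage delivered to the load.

The pot divides into 2.228 Ω above the wiper and 2.282 Ω below.
Lower segment in parallel with the load: 2.282 ‖ 13.5 = 1.952 Ω.
V_out = 38.7 × 1.952/(2.228 + 1.952) = 18.07 V.

V_out ≈ 18.1 V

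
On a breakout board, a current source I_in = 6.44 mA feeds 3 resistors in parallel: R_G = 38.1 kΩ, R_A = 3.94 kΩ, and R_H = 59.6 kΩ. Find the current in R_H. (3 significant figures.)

I ≈ 0.364 mA

Conductances: ΣG = 1/38.1 + 1/3.94 + 1/59.6 = 0.2968 (1/kΩ).
Current divider: I(R_H) = I_in · G_k/ΣG = 6.44 × (0.01678/0.2968) = 6.44 × 0.05653 = 0.3640 mA.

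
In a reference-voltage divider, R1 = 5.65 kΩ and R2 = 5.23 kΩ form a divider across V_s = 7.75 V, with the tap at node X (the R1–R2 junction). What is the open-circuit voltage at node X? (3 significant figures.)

Open-circuit (no load on X): V_th = V_s · R2/(R1 + R2) = 7.75 × 5.23/(5.650 + 5.23) = 3.725 V.

V_th ≈ 3.73 V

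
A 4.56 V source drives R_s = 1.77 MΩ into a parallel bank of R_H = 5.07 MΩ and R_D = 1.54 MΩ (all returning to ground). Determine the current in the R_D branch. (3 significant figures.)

I ≈ 1.19 µA

Equivalent of the parallel group: R_p = 1.181 MΩ.
V_A = 4.56 × 1.181/2.951 = 1.825 V.
I(R_D) = V_A / R_D = 1.825/1.54 = 1.185 µA.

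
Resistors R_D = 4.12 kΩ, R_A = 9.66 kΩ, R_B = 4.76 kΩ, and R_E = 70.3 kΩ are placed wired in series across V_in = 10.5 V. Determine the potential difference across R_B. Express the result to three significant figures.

V ≈ 0.563 V

ΣR = 4.12 + 9.66 + 4.76 + 70.3 = 88.84 kΩ.
Voltage divider: V = V_in · (4.760 / 88.84) = 10.5 × 0.05358 = 0.5626 V.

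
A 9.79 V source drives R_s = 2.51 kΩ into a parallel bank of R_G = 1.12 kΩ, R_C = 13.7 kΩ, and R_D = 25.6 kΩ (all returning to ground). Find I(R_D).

I ≈ 0.109 mA

Parallel bank: R_p = 1/(1/1.12 + 1/13.7 + 1/25.6) = 0.9951 kΩ.
Node voltage V_A = V_DC · R_p/(R_s + R_p) = 9.79 × 0.2839 = 2.779 V.
I(R_D) = V_A / R_D = 2.779/25.6 = 0.1086 mA.
(Check via current divider: I_total = 2.793 mA; share G_k/ΣG = 0.03887 → same result.)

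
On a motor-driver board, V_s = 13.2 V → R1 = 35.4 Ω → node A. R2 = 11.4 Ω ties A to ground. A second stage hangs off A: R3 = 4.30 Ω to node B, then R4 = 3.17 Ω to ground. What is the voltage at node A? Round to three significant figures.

V_A ≈ 1.49 V

Node A sees R2 in parallel with the series input of stage 2, R3 + R4 = 7.470 Ω.
Effective lower resistance at A: R2 ‖ 7.470 = 4.513 Ω.
So V_A = 13.2 × 0.1131 = 1.493 V.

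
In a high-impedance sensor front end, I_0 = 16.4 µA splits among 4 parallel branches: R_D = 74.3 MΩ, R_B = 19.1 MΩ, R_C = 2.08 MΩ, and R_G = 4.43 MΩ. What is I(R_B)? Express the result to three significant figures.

I ≈ 1.11 µA

Conductances: ΣG = 1/74.3 + 1/19.1 + 1/2.08 + 1/4.43 = 0.7723 (1/MΩ).
Current divider: I(R_B) = I_0 · G_k/ΣG = 16.4 × (0.05236/0.7723) = 16.4 × 0.06779 = 1.112 µA.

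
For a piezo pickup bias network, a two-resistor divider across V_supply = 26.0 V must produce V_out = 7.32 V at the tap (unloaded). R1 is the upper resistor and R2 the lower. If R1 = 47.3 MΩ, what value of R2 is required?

The divider ratio is R2/(R1+R2) = 7.32/26.0 = 0.2815.
So R2 = R1 · V_out/(V_supply − V_out) = 47.3 × 7.32/(26.0 − 7.32) = 47.3 × 0.3919 = 18.54 MΩ.

R2 ≈ 18.5 MΩ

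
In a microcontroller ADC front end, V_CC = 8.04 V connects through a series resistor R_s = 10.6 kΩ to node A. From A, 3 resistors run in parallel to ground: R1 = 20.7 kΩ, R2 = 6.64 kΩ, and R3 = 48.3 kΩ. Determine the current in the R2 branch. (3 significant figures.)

Equivalent of the parallel group: R_p = 4.553 kΩ.
V_A = 8.04 × 4.553/15.15 = 2.416 V.
Branch current I = V_A/R2 = 2.416/6.64 = 0.3638 mA.
(Equivalently: I_total = 0.5306 mA, then current-divider fraction G_k/ΣG = 0.6858.)

I ≈ 0.364 mA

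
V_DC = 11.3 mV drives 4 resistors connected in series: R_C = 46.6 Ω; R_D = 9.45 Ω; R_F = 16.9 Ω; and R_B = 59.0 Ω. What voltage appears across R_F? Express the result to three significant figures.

Total series resistance ΣR = 46.6 + 9.45 + 16.9 + 59.0 = 131.9 Ω.
V = V_DC · R/ΣR = 11.3 × 0.1281 = 1.447 mV.

V ≈ 1.45 mV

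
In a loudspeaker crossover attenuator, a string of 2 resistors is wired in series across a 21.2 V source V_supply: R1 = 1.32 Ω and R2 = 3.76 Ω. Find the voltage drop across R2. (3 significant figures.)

Total series resistance ΣR = 1.32 + 3.76 = 5.080 Ω.
By the voltage-divider rule, V = 21.2 × 3.760/5.080 = 15.69 V.

V ≈ 15.7 V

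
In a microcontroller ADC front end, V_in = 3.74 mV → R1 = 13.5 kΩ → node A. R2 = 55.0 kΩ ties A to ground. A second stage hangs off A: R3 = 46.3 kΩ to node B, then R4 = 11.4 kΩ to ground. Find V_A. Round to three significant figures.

V_A ≈ 2.53 mV

The second stage (R3 + R4 = 57.70 kΩ) loads node A in parallel with R2.
R2 ‖ (R3+R4) = 28.16 kΩ.
V_A = 3.74 × 28.16/(13.5 + 28.16) = 2.528 mV.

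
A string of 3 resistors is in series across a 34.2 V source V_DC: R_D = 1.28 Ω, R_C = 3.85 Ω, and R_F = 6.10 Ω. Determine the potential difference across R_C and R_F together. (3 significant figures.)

Series total: ΣR = 1.28 + 3.85 + 6.10 = 11.23 Ω.
R_{R_C..R_F} = 3.85 + 6.10 = 9.950 Ω.
By the voltage-divider rule, V = 34.2 × 9.950/11.23 = 30.30 V.

V ≈ 30.3 V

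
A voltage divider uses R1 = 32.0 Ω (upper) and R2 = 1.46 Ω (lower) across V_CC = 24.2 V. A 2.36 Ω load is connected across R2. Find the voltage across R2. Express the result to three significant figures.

V_out ≈ 0.663 V

R2 ‖ R_L = (1.46 × 2.36)/(1.46 + 2.36) = 0.9020 Ω.
Voltage divider with the loaded lower leg: V_out = 24.2 × 0.9020/(32.0 + 0.9020) = 24.2 × 0.02741 = 0.6634 V.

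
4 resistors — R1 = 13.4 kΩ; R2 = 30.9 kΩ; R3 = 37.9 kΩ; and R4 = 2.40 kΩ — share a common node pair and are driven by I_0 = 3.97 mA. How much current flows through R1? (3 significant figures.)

Conductances: ΣG = 1/13.4 + 1/30.9 + 1/37.9 + 1/2.40 = 0.5500 (1/kΩ).
Current divider: I(R1) = I_0 · G_k/ΣG = 3.97 × (0.07463/0.5500) = 3.97 × 0.1357 = 0.5386 mA.

I ≈ 0.539 mA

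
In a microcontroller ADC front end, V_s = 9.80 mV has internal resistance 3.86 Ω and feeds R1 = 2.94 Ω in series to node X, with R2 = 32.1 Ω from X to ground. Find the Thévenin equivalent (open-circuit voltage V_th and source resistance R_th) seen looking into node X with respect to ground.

V_th ≈ 8.09 mV, R_th ≈ 5.61 Ω

R1' = 3.86 + 2.94 = 6.800 Ω (source resistance + R1).
With X open, the divider is unloaded: V_th = 9.80 × 32.1/38.90 = 8.087 mV.
Zeroing V_s shorts the top of R1' to ground, so R_th = R1' ‖ R2 = 5.611 Ω.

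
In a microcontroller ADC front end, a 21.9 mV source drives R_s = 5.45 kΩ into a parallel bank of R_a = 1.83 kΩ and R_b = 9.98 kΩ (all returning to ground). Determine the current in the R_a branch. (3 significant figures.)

Combine the parallel branches: R_p = (1/1.83 + 1/9.98)⁻¹ = 1.546 kΩ.
Node voltage V_A = V_CC · R_p/(R_s + R_p) = 21.9 × 0.2210 = 4.841 mV.
Branch current I = V_A/R_a = 4.841/1.83 = 2.645 µA.
(Check via current divider: I_total = 3.130 µA; share G_k/ΣG = 0.8450 → same result.)

I ≈ 2.65 µA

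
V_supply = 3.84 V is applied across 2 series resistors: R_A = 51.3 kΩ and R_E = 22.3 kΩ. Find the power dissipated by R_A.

Series current I = V_supply/ΣR = 3.84/73.60 = 0.05217 mA.
V(R_A) = I·R = 2.677 V; P = V·I = 2.677 × 0.05217 = 0.1396 mW.

P ≈ 0.140 mW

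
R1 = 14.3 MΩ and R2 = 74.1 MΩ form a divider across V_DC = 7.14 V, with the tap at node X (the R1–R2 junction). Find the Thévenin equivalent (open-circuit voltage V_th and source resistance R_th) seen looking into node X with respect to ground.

V_th ≈ 5.99 V, R_th ≈ 12.0 MΩ

With X open, the divider is unloaded: V_th = 7.14 × 74.1/88.40 = 5.985 V.
Zeroing V_DC shorts the top of R1 to ground, so R_th = R1 ‖ R2 = 11.99 MΩ.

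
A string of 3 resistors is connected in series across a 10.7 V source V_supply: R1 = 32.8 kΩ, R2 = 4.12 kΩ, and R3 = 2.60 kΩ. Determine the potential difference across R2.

Total series resistance ΣR = 32.8 + 4.12 + 2.60 = 39.52 kΩ.
By the voltage-divider rule, V = 10.7 × 4.120/39.52 = 1.115 V.

V ≈ 1.12 V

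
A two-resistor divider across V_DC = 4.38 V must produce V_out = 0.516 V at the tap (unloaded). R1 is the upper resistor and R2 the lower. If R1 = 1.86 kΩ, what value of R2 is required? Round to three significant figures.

R2 ≈ 0.248 kΩ

The divider ratio is R2/(R1+R2) = 0.516/4.38 = 0.1178.
So R2 = R1 · V_out/(V_DC − V_out) = 1.86 × 0.516/(4.38 − 0.516) = 1.86 × 0.1335 = 0.2484 kΩ.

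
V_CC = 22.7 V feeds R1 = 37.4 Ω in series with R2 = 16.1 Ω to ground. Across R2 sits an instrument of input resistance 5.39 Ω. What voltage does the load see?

The load sits in parallel with R2, giving an effective lower resistance R2' = R2·R_L/(R2+R_L) = 4.038 Ω.
Voltage divider with the loaded lower leg: V_out = 22.7 × 4.038/(37.4 + 4.038) = 22.7 × 0.09745 = 2.212 V.
(Unloaded it would be 6.83 V; the load pulls it down.)

V_out ≈ 2.21 V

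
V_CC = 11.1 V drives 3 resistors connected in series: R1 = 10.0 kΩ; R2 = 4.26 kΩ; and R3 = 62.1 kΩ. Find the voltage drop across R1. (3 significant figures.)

V ≈ 1.45 V

Series total: ΣR = 10.0 + 4.26 + 62.1 = 76.36 kΩ.
V = V_CC · R/ΣR = 11.1 × 0.1310 = 1.454 V.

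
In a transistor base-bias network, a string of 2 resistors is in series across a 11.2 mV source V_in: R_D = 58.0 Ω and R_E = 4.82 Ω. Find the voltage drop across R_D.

ΣR = 58.0 + 4.82 = 62.82 Ω.
V = V_in · R/ΣR = 11.2 × 0.9233 = 10.34 mV.

V ≈ 10.3 mV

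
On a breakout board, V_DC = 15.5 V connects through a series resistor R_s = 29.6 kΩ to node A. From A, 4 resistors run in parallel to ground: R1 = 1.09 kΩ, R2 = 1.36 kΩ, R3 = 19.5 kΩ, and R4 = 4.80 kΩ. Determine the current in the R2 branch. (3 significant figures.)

Combine the parallel branches: R_p = (1/1.09 + 1/1.36 + 1/19.5 + 1/4.80)⁻¹ = 0.5229 kΩ.
V_A = 15.5 × 0.5229/30.12 = 0.2691 V.
Branch current I = V_A/R2 = 0.2691/1.36 = 0.1978 mA.

I ≈ 0.198 mA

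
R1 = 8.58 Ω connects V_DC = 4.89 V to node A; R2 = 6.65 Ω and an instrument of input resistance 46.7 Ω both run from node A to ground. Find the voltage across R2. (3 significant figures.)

V_out ≈ 1.98 V

First combine the lower leg with the load: R2 ‖ R_L = 5.821 Ω.
Voltage divider with the loaded lower leg: V_out = 4.89 × 5.821/(8.58 + 5.821) = 4.89 × 0.4042 = 1.977 V.
(Unloaded it would be 2.14 V; the load pulls it down.)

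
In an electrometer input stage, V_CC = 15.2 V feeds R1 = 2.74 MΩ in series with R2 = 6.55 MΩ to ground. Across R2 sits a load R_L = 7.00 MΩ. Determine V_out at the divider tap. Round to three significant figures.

V_out ≈ 8.40 V

The load sits in parallel with R2, giving an effective lower resistance R2' = R2·R_L/(R2+R_L) = 3.384 MΩ.
Now apply the divider: V_out = 15.2 × 0.5526 = 8.399 V.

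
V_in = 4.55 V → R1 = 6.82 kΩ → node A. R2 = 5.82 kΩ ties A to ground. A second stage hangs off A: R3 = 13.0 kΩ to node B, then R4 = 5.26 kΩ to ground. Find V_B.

The second stage (R3 + R4 = 18.26 kΩ) loads node A in parallel with R2.
R2 ‖ (R3+R4) = 4.413 kΩ.
V_A = 4.55 × 4.413/(6.82 + 4.413) = 1.788 V.
V_B = V_A × 0.2881 = 0.5149 V.

V_B ≈ 0.515 V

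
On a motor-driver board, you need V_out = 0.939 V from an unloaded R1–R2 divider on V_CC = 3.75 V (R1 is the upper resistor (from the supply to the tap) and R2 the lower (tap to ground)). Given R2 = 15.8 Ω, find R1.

R1 ≈ 47.3 Ω

The divider ratio is R2/(R1+R2) = 0.939/3.75 = 0.2504.
R1 = R2·(1/k − 1) = 15.8 × 2.994 = 47.30 Ω.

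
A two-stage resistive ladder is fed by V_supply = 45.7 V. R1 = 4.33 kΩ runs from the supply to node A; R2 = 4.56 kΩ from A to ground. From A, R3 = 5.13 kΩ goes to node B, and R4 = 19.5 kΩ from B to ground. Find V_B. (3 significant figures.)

V_B ≈ 17.0 V

Node A sees R2 in parallel with the series input of stage 2, R3 + R4 = 24.63 kΩ.
Effective lower resistance at A: R2 ‖ 24.63 = 3.848 kΩ.
V_A = 45.7 × 3.848/(4.33 + 3.848) = 21.50 V.
V_B = V_A × 0.7917 = 17.02 V.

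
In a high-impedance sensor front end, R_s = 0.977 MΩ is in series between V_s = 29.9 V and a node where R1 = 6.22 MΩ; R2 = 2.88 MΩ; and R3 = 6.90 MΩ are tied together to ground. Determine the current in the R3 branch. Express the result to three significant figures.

I ≈ 2.65 µA

Parallel bank: R_p = 1/(1/6.22 + 1/2.88 + 1/6.90) = 1.532 MΩ.
V_A = 29.9 × 1.532/2.509 = 18.26 V.
Branch current I = V_A/R3 = 18.26/6.90 = 2.646 µA.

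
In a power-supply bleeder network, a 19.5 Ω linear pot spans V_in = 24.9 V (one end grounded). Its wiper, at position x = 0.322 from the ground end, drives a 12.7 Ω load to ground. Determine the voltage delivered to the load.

V_out ≈ 6.00 V

Lower segment x·R_p = 6.279 Ω; upper segment (1−x)·R_p = 13.22 Ω.
(x·R_p) ‖ R_L = 4.202 Ω.
Then V_out = V_in · 4.202/(13.22 + 4.202) = 6.005 V.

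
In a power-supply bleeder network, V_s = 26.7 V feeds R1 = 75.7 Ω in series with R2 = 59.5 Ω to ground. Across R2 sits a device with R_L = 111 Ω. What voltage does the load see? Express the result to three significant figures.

V_out ≈ 9.04 V

R2 ‖ R_L = (59.5 × 111)/(59.5 + 111) = 38.74 Ω.
Then V_out = V_s · R2'/(R1 + R2') = 26.7 × 38.74/114.4 = 9.038 V.
(Unloaded it would be 11.8 V; the load pulls it down.)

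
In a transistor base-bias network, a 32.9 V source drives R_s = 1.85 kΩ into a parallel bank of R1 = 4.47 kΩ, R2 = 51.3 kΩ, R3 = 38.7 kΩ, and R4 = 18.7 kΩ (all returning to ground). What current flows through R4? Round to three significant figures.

Equivalent of the parallel group: R_p = 3.101 kΩ.
V_A = 32.9 × 3.101/4.951 = 20.61 V.
I(R4) = V_A / R4 = 20.61/18.7 = 1.102 mA.
(Equivalently: I_total = 6.646 mA, then current-divider fraction G_k/ΣG = 0.1658.)

I ≈ 1.10 mA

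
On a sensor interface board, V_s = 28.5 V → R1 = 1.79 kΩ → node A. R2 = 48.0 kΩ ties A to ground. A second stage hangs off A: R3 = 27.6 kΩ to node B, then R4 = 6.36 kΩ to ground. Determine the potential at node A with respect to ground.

Looking into the second stage from A: R3 + R4 = 33.96 kΩ appears in parallel with R2.
Effective lower resistance at A: R2 ‖ 33.96 = 19.89 kΩ.
V_A = 28.5 × 19.89/(1.79 + 19.89) = 26.15 V.

V_A ≈ 26.1 V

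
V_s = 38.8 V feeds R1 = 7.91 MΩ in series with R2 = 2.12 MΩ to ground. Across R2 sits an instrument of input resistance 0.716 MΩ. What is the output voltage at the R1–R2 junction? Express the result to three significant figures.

First combine the lower leg with the load: R2 ‖ R_L = 0.5352 MΩ.
Then V_out = V_s · R2'/(R1 + R2') = 38.8 × 0.5352/8.445 = 2.459 V.
(Unloaded it would be 8.20 V; the load pulls it down.)

V_out ≈ 2.46 V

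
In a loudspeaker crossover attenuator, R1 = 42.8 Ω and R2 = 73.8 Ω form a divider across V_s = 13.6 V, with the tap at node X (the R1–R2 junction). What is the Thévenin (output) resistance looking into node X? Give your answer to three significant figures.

R_th ≈ 27.1 Ω

With V_s suppressed (replaced by a short), R_th = R1 ‖ R2 = (42.80 × 73.8)/(42.80 + 73.8) = 27.09 Ω.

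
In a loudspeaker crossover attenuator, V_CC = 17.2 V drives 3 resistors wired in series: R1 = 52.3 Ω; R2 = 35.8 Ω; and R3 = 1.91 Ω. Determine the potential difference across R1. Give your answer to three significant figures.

V ≈ 9.99 V

ΣR = 52.3 + 35.8 + 1.91 = 90.01 Ω.
By the voltage-divider rule, V = 17.2 × 52.30/90.01 = 9.994 V.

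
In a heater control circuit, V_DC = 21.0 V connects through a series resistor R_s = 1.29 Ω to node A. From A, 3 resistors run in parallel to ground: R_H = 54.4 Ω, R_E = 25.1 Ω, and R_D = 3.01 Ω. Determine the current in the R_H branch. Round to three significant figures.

Equivalent of the parallel group: R_p = 2.561 Ω.
V_A = 21.0 × 2.561/3.851 = 13.97 V.
Branch current I = V_A/R_H = 13.97/54.4 = 0.2567 A.

I ≈ 0.257 A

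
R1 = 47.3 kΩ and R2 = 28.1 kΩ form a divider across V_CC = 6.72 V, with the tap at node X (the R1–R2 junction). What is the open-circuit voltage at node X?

V_th is the unloaded tap voltage: V_CC · R2/(R1+R2) = 6.72 × 0.3727 = 2.504 V.

V_th ≈ 2.50 V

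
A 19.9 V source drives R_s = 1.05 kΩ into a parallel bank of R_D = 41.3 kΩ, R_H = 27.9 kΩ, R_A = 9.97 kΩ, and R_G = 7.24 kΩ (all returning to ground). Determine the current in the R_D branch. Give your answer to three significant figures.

I ≈ 0.367 mA

Combine the parallel branches: R_p = (1/41.3 + 1/27.9 + 1/9.97 + 1/7.24)⁻¹ = 3.350 kΩ.
V_A by voltage divider: V_A = 19.9 × 3.350/(1.05 + 3.350) = 15.15 V.
I(R_D) = V_A / R_D = 15.15/41.3 = 0.3669 mA.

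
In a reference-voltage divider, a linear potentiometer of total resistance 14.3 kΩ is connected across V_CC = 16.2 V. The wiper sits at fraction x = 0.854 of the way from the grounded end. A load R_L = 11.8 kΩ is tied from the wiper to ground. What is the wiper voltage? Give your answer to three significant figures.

The pot divides into 2.088 kΩ above the wiper and 12.21 kΩ below.
(x·R_p) ‖ R_L = 6.001 kΩ.
Then V_out = V_CC · 6.001/(2.088 + 6.001) = 12.02 V.

V_out ≈ 12.0 V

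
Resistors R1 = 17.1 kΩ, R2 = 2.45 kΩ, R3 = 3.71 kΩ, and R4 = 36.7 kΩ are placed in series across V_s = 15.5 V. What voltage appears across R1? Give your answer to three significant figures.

V ≈ 4.42 V

Series total: ΣR = 17.1 + 2.45 + 3.71 + 36.7 = 59.96 kΩ.
Voltage divider: V = V_s · (17.10 / 59.96) = 15.5 × 0.2852 = 4.420 V.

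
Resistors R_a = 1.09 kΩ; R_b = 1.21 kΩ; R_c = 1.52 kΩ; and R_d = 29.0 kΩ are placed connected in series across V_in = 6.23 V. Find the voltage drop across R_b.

V ≈ 0.230 V

Series total: ΣR = 1.09 + 1.21 + 1.52 + 29.0 = 32.82 kΩ.
By the voltage-divider rule, V = 6.23 × 1.210/32.82 = 0.2297 V.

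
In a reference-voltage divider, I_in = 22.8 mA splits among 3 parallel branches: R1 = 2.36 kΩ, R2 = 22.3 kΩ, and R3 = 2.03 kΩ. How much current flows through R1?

Conductances: ΣG = 1/2.36 + 1/22.3 + 1/2.03 = 0.9612 (1/kΩ).
R1 takes the fraction G_k/ΣG = 0.4237/0.9612 = 0.4408, so I = 22.8 × 0.4408 = 10.05 mA.

I ≈ 10.1 mA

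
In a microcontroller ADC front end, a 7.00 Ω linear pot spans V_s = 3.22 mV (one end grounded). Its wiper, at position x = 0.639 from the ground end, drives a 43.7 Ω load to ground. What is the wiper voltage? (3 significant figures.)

V_out ≈ 1.98 mV

Split the track: R_lower = x·R_p = 4.473 Ω, R_upper = (1−x)·R_p = 2.527 Ω.
(x·R_p) ‖ R_L = 4.058 Ω.
V_out = 3.22 × 4.058/(2.527 + 4.058) = 1.984 mV.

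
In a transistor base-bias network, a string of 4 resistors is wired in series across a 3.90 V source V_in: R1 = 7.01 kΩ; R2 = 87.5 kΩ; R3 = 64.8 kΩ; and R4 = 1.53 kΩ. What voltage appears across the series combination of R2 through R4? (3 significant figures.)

V ≈ 3.73 V

Total series resistance ΣR = 7.01 + 87.5 + 64.8 + 1.53 = 160.8 kΩ.
R_{R2..R4} = 87.5 + 64.8 + 1.53 = 153.8 kΩ.
Voltage divider: V = V_in · (153.8 / 160.8) = 3.90 × 0.9564 = 3.730 V.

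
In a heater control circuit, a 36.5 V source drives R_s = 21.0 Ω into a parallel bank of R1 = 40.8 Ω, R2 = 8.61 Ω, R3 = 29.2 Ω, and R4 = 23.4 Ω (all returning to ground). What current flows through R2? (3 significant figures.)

I ≈ 0.761 A

Parallel bank: R_p = 1/(1/40.8 + 1/8.61 + 1/29.2 + 1/23.4) = 4.595 Ω.
V_A = 36.5 × 4.595/25.59 = 6.553 V.
Branch current I = V_A/R2 = 6.553/8.61 = 0.7610 A.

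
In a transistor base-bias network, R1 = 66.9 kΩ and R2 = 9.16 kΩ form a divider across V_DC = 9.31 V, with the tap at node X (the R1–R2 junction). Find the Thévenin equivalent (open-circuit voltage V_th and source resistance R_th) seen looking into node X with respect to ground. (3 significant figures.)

V_th ≈ 1.12 V, R_th ≈ 8.06 kΩ

V_th is the unloaded tap voltage: V_DC · R2/(R1+R2) = 9.31 × 0.1204 = 1.121 V.
With V_DC suppressed (replaced by a short), R_th = R1 ‖ R2 = (66.90 × 9.16)/(66.90 + 9.16) = 8.057 kΩ.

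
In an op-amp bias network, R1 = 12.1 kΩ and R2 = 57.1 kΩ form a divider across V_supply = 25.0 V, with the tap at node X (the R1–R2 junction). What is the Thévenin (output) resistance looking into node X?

R_th ≈ 9.98 kΩ

With V_supply suppressed (replaced by a short), R_th = R1 ‖ R2 = (12.10 × 57.1)/(12.10 + 57.1) = 9.984 kΩ.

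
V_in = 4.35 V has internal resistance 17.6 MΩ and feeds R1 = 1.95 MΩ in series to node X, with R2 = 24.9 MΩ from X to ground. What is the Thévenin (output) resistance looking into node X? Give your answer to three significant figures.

R_th ≈ 11.0 MΩ

R1' = 17.6 + 1.95 = 19.55 MΩ (source resistance + R1).
Looking into X with the source shorted: R_th = R1'·R2/(R1'+R2) = 19.55 × 24.9/44.45 = 10.95 MΩ.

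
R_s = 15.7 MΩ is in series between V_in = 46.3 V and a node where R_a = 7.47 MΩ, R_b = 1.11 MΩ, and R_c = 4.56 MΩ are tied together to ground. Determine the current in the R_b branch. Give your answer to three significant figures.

I ≈ 2.02 µA

Parallel bank: R_p = 1/(1/7.47 + 1/1.11 + 1/4.56) = 0.7974 MΩ.
V_A = 46.3 × 0.7974/16.50 = 2.238 V.
Branch current I = V_A/R_b = 2.238/1.11 = 2.016 µA.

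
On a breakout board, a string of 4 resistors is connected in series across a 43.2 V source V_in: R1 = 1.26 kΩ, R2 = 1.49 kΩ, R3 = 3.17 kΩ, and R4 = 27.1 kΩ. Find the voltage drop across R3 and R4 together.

Series total: ΣR = 1.26 + 1.49 + 3.17 + 27.1 = 33.02 kΩ.
R_{R3..R4} = 3.17 + 27.1 = 30.27 kΩ.
By the voltage-divider rule, V = 43.2 × 30.27/33.02 = 39.60 V.

V ≈ 39.6 V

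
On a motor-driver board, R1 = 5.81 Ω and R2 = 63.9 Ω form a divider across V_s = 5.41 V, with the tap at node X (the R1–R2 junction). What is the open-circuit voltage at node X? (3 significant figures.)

V_th ≈ 4.96 V

Open-circuit (no load on X): V_th = V_s · R2/(R1 + R2) = 5.41 × 63.9/(5.810 + 63.9) = 4.959 V.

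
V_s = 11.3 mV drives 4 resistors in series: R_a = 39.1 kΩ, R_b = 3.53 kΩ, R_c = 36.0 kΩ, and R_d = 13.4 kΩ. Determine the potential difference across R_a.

Series total: ΣR = 39.1 + 3.53 + 36.0 + 13.4 = 92.03 kΩ.
Voltage divider: V = V_s · (39.10 / 92.03) = 11.3 × 0.4249 = 4.801 mV.

V ≈ 4.80 mV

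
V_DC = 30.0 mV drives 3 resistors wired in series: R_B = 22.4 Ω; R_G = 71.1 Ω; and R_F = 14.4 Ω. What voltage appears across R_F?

Total series resistance ΣR = 22.4 + 71.1 + 14.4 = 107.9 Ω.
V = V_DC · R/ΣR = 30.0 × 0.1335 = 4.004 mV.

V ≈ 4.00 mV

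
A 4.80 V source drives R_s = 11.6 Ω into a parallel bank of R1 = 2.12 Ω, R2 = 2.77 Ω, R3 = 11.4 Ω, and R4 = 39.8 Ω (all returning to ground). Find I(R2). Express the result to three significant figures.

I ≈ 0.145 A

Equivalent of the parallel group: R_p = 1.058 Ω.
Node voltage V_A = V_supply · R_p/(R_s + R_p) = 4.80 × 0.08355 = 0.4011 V.
Branch current I = V_A/R2 = 0.4011/2.77 = 0.1448 A.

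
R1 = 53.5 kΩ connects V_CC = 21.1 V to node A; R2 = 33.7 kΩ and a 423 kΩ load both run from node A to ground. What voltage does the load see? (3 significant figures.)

V_out ≈ 7.77 V

The load sits in parallel with R2, giving an effective lower resistance R2' = R2·R_L/(R2+R_L) = 31.21 kΩ.
Then V_out = V_CC · R2'/(R1 + R2') = 21.1 × 31.21/84.71 = 7.774 V.
(Unloaded it would be 8.15 V; the load pulls it down.)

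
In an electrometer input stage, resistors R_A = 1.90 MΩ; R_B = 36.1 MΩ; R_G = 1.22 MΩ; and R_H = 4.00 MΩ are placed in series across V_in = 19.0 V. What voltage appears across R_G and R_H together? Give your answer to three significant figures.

V ≈ 2.29 V

Total series resistance ΣR = 1.90 + 36.1 + 1.22 + 4.00 = 43.22 MΩ.
R_{R_G..R_H} = 1.22 + 4.00 = 5.220 MΩ.
By the voltage-divider rule, V = 19.0 × 5.220/43.22 = 2.295 V.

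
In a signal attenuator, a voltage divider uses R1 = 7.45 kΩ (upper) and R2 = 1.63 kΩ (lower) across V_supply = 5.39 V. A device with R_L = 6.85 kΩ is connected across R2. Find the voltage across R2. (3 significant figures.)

First combine the lower leg with the load: R2 ‖ R_L = 1.317 kΩ.
Voltage divider with the loaded lower leg: V_out = 5.39 × 1.317/(7.45 + 1.317) = 5.39 × 0.1502 = 0.8095 V.
(Unloaded it would be 0.968 V; the load pulls it down.)

V_out ≈ 0.810 V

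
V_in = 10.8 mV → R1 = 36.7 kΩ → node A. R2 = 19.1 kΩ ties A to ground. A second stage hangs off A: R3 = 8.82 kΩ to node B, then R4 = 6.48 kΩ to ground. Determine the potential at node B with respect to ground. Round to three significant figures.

V_B ≈ 0.860 mV

Looking into the second stage from A: R3 + R4 = 15.30 kΩ appears in parallel with R2.
Effective lower resistance at A: R2 ‖ 15.30 = 8.495 kΩ.
V_A = 10.8 × 8.495/(36.7 + 8.495) = 2.030 mV.
V_B = V_A × 0.4235 = 0.8598 mV.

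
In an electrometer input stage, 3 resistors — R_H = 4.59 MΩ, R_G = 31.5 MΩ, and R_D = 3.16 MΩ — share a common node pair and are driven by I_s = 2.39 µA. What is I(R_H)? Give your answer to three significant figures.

ΣG = 1/4.59 + 1/31.5 + 1/3.16 = 0.5661.
Current divider: I(R_H) = I_s · G_k/ΣG = 2.39 × (0.2179/0.5661) = 2.39 × 0.3849 = 0.9199 µA.

I ≈ 0.920 µA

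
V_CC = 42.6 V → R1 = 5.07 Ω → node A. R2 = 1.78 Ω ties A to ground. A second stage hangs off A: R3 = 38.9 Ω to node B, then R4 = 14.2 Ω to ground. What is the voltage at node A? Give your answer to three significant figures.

V_A ≈ 10.8 V

Node A sees R2 in parallel with the series input of stage 2, R3 + R4 = 53.10 Ω.
Effective lower resistance at A: R2 ‖ 53.10 = 1.722 Ω.
V_A = 42.6 × 1.722/(5.07 + 1.722) = 10.80 V.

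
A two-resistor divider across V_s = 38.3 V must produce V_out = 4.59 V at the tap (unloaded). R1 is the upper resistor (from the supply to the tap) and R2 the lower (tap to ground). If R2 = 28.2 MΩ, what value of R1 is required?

Required fraction k = V_out/V_s = 0.1198.
Rearranging, R1 = R2·(1−k)/k = 28.2 × 7.344 = 207.1 MΩ.

R1 ≈ 207 MΩ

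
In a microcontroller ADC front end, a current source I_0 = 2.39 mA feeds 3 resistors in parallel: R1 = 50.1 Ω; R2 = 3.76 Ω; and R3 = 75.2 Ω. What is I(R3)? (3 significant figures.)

Total conductance ΣG = 1/50.1 + 1/3.76 + 1/75.2 = 0.2992 (units of 1/Ω).
By the current-divider rule, I = I_0 · G_k/ΣG = 2.39 × 0.04444 = 0.1062 mA.

I ≈ 0.106 mA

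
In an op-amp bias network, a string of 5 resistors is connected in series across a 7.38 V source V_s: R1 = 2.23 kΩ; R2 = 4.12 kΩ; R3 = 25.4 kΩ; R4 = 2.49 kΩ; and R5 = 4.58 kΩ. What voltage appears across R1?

V ≈ 0.424 V

Total series resistance ΣR = 2.23 + 4.12 + 25.4 + 2.49 + 4.58 = 38.82 kΩ.
By the voltage-divider rule, V = 7.38 × 2.230/38.82 = 0.4239 V.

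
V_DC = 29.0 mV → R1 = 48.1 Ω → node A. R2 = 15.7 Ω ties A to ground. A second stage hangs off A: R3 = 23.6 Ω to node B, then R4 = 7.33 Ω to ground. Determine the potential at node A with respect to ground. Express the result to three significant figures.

The second stage (R3 + R4 = 30.93 Ω) loads node A in parallel with R2.
R2 ‖ (R3+R4) = 10.41 Ω.
V_A = 29.0 × 10.41/(48.1 + 10.41) = 5.161 mV.

V_A ≈ 5.16 mV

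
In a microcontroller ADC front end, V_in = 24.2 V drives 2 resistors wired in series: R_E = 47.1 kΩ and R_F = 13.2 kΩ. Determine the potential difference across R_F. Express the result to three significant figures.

V ≈ 5.30 V

Total series resistance ΣR = 47.1 + 13.2 = 60.30 kΩ.
Voltage divider: V = V_in · (13.20 / 60.30) = 24.2 × 0.2189 = 5.298 V.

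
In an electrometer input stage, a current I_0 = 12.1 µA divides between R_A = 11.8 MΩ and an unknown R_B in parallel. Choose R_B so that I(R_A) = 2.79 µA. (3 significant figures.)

R_B ≈ 3.54 MΩ

Two-branch current divider: I_A = I_0 · R_B/(R_A + R_B).
With f = 0.2306, R_B = R_A · f/(1−f) = 11.8 × 0.2997 = 3.536 MΩ.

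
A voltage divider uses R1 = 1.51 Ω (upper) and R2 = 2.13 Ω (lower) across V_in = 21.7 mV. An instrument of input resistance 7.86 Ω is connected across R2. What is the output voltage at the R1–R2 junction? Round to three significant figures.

The load sits in parallel with R2, giving an effective lower resistance R2' = R2·R_L/(R2+R_L) = 1.676 Ω.
Voltage divider with the loaded lower leg: V_out = 21.7 × 1.676/(1.51 + 1.676) = 21.7 × 0.5260 = 11.41 mV.

V_out ≈ 11.4 mV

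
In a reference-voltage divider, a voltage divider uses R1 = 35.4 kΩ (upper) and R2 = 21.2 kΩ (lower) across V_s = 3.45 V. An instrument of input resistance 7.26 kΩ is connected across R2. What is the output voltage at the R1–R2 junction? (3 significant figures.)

The load sits in parallel with R2, giving an effective lower resistance R2' = R2·R_L/(R2+R_L) = 5.408 kΩ.
Voltage divider with the loaded lower leg: V_out = 3.45 × 5.408/(35.4 + 5.408) = 3.45 × 0.1325 = 0.4572 V.

V_out ≈ 0.457 V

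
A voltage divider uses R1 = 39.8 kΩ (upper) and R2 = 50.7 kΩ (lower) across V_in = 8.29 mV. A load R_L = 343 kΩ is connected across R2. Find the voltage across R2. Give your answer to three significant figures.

V_out ≈ 4.36 mV

The load sits in parallel with R2, giving an effective lower resistance R2' = R2·R_L/(R2+R_L) = 44.17 kΩ.
Then V_out = V_in · R2'/(R1 + R2') = 8.29 × 44.17/83.97 = 4.361 mV.
(Unloaded it would be 4.64 mV; the load pulls it down.)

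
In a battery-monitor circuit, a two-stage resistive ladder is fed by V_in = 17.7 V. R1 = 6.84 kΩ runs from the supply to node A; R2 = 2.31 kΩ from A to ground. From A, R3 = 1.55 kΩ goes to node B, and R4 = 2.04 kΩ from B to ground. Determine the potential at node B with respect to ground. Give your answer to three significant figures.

V_B ≈ 1.71 V

Node A sees R2 in parallel with the series input of stage 2, R3 + R4 = 3.590 kΩ.
Effective lower resistance at A: R2 ‖ 3.590 = 1.406 kΩ.
So V_A = 17.7 × 0.1705 = 3.017 V.
Stage 2 is unloaded, so V_B = V_A · R4/(R3+R4) = 3.017 × 2.04/3.590 = 1.715 V.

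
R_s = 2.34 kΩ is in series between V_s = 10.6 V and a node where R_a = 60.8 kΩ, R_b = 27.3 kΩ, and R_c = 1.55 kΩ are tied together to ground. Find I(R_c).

I ≈ 2.60 mA

Parallel bank: R_p = 1/(1/60.8 + 1/27.3 + 1/1.55) = 1.432 kΩ.
Node voltage V_A = V_s · R_p/(R_s + R_p) = 10.6 × 0.3797 = 4.024 V.
I(R_c) = V_A / R_c = 4.024/1.55 = 2.596 mA.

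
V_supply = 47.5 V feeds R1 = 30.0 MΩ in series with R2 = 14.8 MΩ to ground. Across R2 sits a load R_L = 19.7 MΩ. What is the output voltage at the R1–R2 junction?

V_out ≈ 10.4 V

First combine the lower leg with the load: R2 ‖ R_L = 8.451 MΩ.
Then V_out = V_supply · R2'/(R1 + R2') = 47.5 × 8.451/38.45 = 10.44 V.
(Unloaded it would be 15.7 V; the load pulls it down.)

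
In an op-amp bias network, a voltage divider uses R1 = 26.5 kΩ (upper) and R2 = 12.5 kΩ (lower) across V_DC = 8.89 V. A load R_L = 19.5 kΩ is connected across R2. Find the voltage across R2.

V_out ≈ 1.98 V

R2 ‖ R_L = (12.5 × 19.5)/(12.5 + 19.5) = 7.617 kΩ.
Voltage divider with the loaded lower leg: V_out = 8.89 × 7.617/(26.5 + 7.617) = 8.89 × 0.2233 = 1.985 V.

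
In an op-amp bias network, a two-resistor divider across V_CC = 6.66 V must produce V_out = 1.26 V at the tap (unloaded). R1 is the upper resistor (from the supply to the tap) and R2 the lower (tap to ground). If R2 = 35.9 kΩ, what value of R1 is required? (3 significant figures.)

V_out/V_CC = R2/(R1+R2) = 0.1892.
R1 = R2·(1/k − 1) = 35.9 × 4.286 = 153.9 kΩ.

R1 ≈ 154 kΩ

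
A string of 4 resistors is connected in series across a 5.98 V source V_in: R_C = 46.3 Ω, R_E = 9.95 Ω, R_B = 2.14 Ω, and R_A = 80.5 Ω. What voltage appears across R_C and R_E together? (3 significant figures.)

V ≈ 2.42 V

ΣR = 46.3 + 9.95 + 2.14 + 80.5 = 138.9 Ω.
R_{R_C..R_E} = 46.3 + 9.95 = 56.25 Ω.
By the voltage-divider rule, V = 5.98 × 56.25/138.9 = 2.422 V.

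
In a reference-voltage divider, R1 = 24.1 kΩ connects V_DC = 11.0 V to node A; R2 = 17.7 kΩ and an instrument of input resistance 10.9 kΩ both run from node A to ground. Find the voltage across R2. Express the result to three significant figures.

V_out ≈ 2.41 V

First combine the lower leg with the load: R2 ‖ R_L = 6.746 kΩ.
Voltage divider with the loaded lower leg: V_out = 11.0 × 6.746/(24.1 + 6.746) = 11.0 × 0.2187 = 2.406 V.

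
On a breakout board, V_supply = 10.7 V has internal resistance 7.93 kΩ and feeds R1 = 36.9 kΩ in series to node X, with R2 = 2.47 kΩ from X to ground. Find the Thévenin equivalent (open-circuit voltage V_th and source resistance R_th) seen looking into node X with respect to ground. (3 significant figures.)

R1' = 7.93 + 36.9 = 44.83 kΩ (source resistance + R1).
With X open, the divider is unloaded: V_th = 10.7 × 2.47/47.30 = 0.5588 V.
With V_supply suppressed (replaced by a short), R_th = R1' ‖ R2 = (44.83 × 2.47)/(44.83 + 2.47) = 2.341 kΩ.

V_th ≈ 0.559 V, R_th ≈ 2.34 kΩ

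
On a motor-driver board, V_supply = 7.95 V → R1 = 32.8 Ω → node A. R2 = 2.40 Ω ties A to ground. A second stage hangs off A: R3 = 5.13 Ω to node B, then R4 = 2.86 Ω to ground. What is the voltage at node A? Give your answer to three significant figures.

Looking into the second stage from A: R3 + R4 = 7.990 Ω appears in parallel with R2.
R2 ‖ (R3+R4) = 1.846 Ω.
V_A = 7.95 × 1.846/(32.8 + 1.846) = 0.4235 V.

V_A ≈ 0.424 V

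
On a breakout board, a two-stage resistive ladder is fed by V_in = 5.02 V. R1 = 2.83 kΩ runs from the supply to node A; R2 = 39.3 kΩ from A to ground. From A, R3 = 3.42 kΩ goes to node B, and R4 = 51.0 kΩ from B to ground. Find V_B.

Node A sees R2 in parallel with the series input of stage 2, R3 + R4 = 54.42 kΩ.
Effective lower resistance at A: R2 ‖ 54.42 = 22.82 kΩ.
First divider: V_A = V_in · 22.82/(2.83 + 22.82) = 4.466 V.
Stage 2 is unloaded, so V_B = V_A · R4/(R3+R4) = 4.466 × 51.0/54.42 = 4.185 V.

V_B ≈ 4.19 V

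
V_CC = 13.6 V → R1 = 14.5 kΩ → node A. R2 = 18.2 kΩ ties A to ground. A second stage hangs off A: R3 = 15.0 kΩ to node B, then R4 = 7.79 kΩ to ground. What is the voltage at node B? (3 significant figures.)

V_B ≈ 1.91 V

Looking into the second stage from A: R3 + R4 = 22.79 kΩ appears in parallel with R2.
Effective lower resistance at A: R2 ‖ 22.79 = 10.12 kΩ.
First divider: V_A = V_CC · 10.12/(14.5 + 10.12) = 5.590 V.
V_B = V_A × 0.3418 = 1.911 V.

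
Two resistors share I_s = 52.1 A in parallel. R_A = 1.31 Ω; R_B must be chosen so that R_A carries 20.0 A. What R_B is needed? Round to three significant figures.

Two-branch current divider: I_A = I_s · R_B/(R_A + R_B).
20.0/52.1 = R_B/(R_A + R_B) → R_B = R_A · (0.3839)/(1 − 0.3839) = 1.31 × 0.6231 = 0.8162 Ω.

R_B ≈ 0.816 Ω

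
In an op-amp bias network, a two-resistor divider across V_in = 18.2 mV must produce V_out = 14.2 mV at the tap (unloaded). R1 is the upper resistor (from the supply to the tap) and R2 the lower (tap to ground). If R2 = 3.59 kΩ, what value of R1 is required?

R1 ≈ 1.01 kΩ

V_out/V_in = R2/(R1+R2) = 0.7802.
So R1 = R2 · (V_in/V_out − 1) = 3.59 × (18.2/14.2 − 1) = 3.59 × 0.2817 = 1.011 kΩ.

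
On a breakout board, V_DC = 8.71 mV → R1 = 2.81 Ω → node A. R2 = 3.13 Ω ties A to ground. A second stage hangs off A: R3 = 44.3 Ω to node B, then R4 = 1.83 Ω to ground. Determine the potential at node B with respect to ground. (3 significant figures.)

V_B ≈ 0.176 mV

Looking into the second stage from A: R3 + R4 = 46.13 Ω appears in parallel with R2.
Effective lower resistance at A: R2 ‖ 46.13 = 2.931 Ω.
V_A = 8.71 × 2.931/(2.81 + 2.931) = 4.447 mV.
Then the unloaded second divider: V_B = V_A × R4/(R3+R4) = 4.447 × 0.03967 = 0.1764 mV.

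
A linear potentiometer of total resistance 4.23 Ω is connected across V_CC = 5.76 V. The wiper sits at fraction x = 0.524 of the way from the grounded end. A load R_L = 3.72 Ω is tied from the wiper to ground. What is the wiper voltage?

V_out ≈ 2.35 V

Split the track: R_lower = x·R_p = 2.217 Ω, R_upper = (1−x)·R_p = 2.013 Ω.
Lower segment in parallel with the load: 2.217 ‖ 3.72 = 1.389 Ω.
Then V_out = V_CC · 1.389/(2.013 + 1.389) = 2.351 V.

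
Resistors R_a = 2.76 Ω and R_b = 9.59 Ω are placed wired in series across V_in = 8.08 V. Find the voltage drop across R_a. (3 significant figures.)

Series total: ΣR = 2.76 + 9.59 = 12.35 Ω.
Voltage divider: V = V_in · (2.760 / 12.35) = 8.08 × 0.2235 = 1.806 V.

V ≈ 1.81 V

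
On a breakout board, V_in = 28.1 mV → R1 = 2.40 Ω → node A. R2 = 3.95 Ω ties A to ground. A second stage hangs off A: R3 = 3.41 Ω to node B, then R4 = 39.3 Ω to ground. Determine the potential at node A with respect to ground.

V_A ≈ 16.9 mV

Looking into the second stage from A: R3 + R4 = 42.71 Ω appears in parallel with R2.
Effective lower resistance at A: R2 ‖ 42.71 = 3.616 Ω.
So V_A = 28.1 × 0.6010 = 16.89 mV.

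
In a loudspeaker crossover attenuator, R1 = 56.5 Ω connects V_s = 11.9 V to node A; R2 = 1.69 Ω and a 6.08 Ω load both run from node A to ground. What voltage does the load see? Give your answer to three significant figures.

V_out ≈ 0.272 V

R2 ‖ R_L = (1.69 × 6.08)/(1.69 + 6.08) = 1.322 Ω.
Now apply the divider: V_out = 11.9 × 0.02287 = 0.2722 V.
(Unloaded it would be 0.346 V; the load pulls it down.)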